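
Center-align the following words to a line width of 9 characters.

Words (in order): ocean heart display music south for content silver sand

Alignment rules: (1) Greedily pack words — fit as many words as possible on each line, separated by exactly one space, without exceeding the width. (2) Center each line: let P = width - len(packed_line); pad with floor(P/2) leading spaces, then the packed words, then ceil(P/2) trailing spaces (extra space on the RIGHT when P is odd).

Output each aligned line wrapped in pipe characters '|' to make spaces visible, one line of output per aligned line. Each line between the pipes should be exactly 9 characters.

Answer: |  ocean  |
|  heart  |
| display |
|  music  |
|south for|
| content |
| silver  |
|  sand   |

Derivation:
Line 1: ['ocean'] (min_width=5, slack=4)
Line 2: ['heart'] (min_width=5, slack=4)
Line 3: ['display'] (min_width=7, slack=2)
Line 4: ['music'] (min_width=5, slack=4)
Line 5: ['south', 'for'] (min_width=9, slack=0)
Line 6: ['content'] (min_width=7, slack=2)
Line 7: ['silver'] (min_width=6, slack=3)
Line 8: ['sand'] (min_width=4, slack=5)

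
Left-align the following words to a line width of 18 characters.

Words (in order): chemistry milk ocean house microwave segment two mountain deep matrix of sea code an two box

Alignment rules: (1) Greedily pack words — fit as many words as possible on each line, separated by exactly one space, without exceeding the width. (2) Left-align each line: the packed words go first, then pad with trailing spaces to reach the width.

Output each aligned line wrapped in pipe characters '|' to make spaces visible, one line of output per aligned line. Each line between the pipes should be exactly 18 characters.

Line 1: ['chemistry', 'milk'] (min_width=14, slack=4)
Line 2: ['ocean', 'house'] (min_width=11, slack=7)
Line 3: ['microwave', 'segment'] (min_width=17, slack=1)
Line 4: ['two', 'mountain', 'deep'] (min_width=17, slack=1)
Line 5: ['matrix', 'of', 'sea', 'code'] (min_width=18, slack=0)
Line 6: ['an', 'two', 'box'] (min_width=10, slack=8)

Answer: |chemistry milk    |
|ocean house       |
|microwave segment |
|two mountain deep |
|matrix of sea code|
|an two box        |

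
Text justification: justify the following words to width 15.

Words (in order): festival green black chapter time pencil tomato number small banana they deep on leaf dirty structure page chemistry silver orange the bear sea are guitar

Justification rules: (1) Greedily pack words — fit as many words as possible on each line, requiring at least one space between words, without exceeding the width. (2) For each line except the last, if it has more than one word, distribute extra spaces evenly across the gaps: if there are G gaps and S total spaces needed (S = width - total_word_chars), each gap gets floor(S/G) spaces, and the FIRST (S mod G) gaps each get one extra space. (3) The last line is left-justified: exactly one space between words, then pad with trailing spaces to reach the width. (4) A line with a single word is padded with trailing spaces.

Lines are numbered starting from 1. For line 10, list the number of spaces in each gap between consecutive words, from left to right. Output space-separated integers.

Answer: 3

Derivation:
Line 1: ['festival', 'green'] (min_width=14, slack=1)
Line 2: ['black', 'chapter'] (min_width=13, slack=2)
Line 3: ['time', 'pencil'] (min_width=11, slack=4)
Line 4: ['tomato', 'number'] (min_width=13, slack=2)
Line 5: ['small', 'banana'] (min_width=12, slack=3)
Line 6: ['they', 'deep', 'on'] (min_width=12, slack=3)
Line 7: ['leaf', 'dirty'] (min_width=10, slack=5)
Line 8: ['structure', 'page'] (min_width=14, slack=1)
Line 9: ['chemistry'] (min_width=9, slack=6)
Line 10: ['silver', 'orange'] (min_width=13, slack=2)
Line 11: ['the', 'bear', 'sea'] (min_width=12, slack=3)
Line 12: ['are', 'guitar'] (min_width=10, slack=5)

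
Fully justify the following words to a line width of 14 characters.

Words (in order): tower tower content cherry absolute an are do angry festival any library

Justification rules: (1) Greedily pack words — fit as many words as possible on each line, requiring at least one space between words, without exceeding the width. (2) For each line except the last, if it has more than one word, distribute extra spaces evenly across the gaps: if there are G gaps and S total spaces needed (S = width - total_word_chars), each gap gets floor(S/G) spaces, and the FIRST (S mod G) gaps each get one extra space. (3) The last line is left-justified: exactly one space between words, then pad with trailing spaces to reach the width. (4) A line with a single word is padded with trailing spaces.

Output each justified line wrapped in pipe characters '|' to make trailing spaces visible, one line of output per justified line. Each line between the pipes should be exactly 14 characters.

Line 1: ['tower', 'tower'] (min_width=11, slack=3)
Line 2: ['content', 'cherry'] (min_width=14, slack=0)
Line 3: ['absolute', 'an'] (min_width=11, slack=3)
Line 4: ['are', 'do', 'angry'] (min_width=12, slack=2)
Line 5: ['festival', 'any'] (min_width=12, slack=2)
Line 6: ['library'] (min_width=7, slack=7)

Answer: |tower    tower|
|content cherry|
|absolute    an|
|are  do  angry|
|festival   any|
|library       |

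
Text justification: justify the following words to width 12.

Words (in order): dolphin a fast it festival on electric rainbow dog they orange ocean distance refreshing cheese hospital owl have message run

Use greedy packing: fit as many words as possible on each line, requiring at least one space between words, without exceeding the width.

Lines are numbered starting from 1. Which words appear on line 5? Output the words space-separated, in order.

Answer: rainbow dog

Derivation:
Line 1: ['dolphin', 'a'] (min_width=9, slack=3)
Line 2: ['fast', 'it'] (min_width=7, slack=5)
Line 3: ['festival', 'on'] (min_width=11, slack=1)
Line 4: ['electric'] (min_width=8, slack=4)
Line 5: ['rainbow', 'dog'] (min_width=11, slack=1)
Line 6: ['they', 'orange'] (min_width=11, slack=1)
Line 7: ['ocean'] (min_width=5, slack=7)
Line 8: ['distance'] (min_width=8, slack=4)
Line 9: ['refreshing'] (min_width=10, slack=2)
Line 10: ['cheese'] (min_width=6, slack=6)
Line 11: ['hospital', 'owl'] (min_width=12, slack=0)
Line 12: ['have', 'message'] (min_width=12, slack=0)
Line 13: ['run'] (min_width=3, slack=9)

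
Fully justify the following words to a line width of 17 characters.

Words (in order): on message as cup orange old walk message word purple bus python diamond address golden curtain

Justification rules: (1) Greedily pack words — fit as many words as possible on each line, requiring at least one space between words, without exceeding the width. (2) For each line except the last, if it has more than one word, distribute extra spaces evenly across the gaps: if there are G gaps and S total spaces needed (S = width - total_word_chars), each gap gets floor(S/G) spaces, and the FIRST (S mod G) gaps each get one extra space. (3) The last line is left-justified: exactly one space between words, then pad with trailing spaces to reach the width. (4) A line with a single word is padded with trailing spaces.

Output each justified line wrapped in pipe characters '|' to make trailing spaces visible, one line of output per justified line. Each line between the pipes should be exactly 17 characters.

Answer: |on message as cup|
|orange  old  walk|
|message      word|
|purple bus python|
|diamond   address|
|golden curtain   |

Derivation:
Line 1: ['on', 'message', 'as', 'cup'] (min_width=17, slack=0)
Line 2: ['orange', 'old', 'walk'] (min_width=15, slack=2)
Line 3: ['message', 'word'] (min_width=12, slack=5)
Line 4: ['purple', 'bus', 'python'] (min_width=17, slack=0)
Line 5: ['diamond', 'address'] (min_width=15, slack=2)
Line 6: ['golden', 'curtain'] (min_width=14, slack=3)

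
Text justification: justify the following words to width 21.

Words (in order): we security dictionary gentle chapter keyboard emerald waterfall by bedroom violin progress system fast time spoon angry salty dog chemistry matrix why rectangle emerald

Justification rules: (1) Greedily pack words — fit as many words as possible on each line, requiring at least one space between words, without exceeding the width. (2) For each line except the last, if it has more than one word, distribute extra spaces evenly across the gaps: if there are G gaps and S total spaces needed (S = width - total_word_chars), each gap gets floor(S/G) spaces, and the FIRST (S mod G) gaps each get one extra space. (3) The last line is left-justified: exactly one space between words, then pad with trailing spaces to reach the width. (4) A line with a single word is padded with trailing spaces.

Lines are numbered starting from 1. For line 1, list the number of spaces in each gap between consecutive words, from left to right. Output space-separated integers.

Answer: 11

Derivation:
Line 1: ['we', 'security'] (min_width=11, slack=10)
Line 2: ['dictionary', 'gentle'] (min_width=17, slack=4)
Line 3: ['chapter', 'keyboard'] (min_width=16, slack=5)
Line 4: ['emerald', 'waterfall', 'by'] (min_width=20, slack=1)
Line 5: ['bedroom', 'violin'] (min_width=14, slack=7)
Line 6: ['progress', 'system', 'fast'] (min_width=20, slack=1)
Line 7: ['time', 'spoon', 'angry'] (min_width=16, slack=5)
Line 8: ['salty', 'dog', 'chemistry'] (min_width=19, slack=2)
Line 9: ['matrix', 'why', 'rectangle'] (min_width=20, slack=1)
Line 10: ['emerald'] (min_width=7, slack=14)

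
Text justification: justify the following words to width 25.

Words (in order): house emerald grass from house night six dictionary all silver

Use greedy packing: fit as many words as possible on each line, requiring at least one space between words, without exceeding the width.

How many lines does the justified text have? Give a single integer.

Answer: 3

Derivation:
Line 1: ['house', 'emerald', 'grass', 'from'] (min_width=24, slack=1)
Line 2: ['house', 'night', 'six'] (min_width=15, slack=10)
Line 3: ['dictionary', 'all', 'silver'] (min_width=21, slack=4)
Total lines: 3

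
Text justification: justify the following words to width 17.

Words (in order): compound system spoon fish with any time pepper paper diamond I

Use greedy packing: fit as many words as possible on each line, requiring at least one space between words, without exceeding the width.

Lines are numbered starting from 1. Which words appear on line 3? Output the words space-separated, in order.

Line 1: ['compound', 'system'] (min_width=15, slack=2)
Line 2: ['spoon', 'fish', 'with'] (min_width=15, slack=2)
Line 3: ['any', 'time', 'pepper'] (min_width=15, slack=2)
Line 4: ['paper', 'diamond', 'I'] (min_width=15, slack=2)

Answer: any time pepper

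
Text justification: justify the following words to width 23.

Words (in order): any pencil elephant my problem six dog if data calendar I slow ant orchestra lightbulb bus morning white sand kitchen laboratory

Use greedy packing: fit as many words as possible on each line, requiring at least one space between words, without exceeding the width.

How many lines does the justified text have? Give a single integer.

Line 1: ['any', 'pencil', 'elephant', 'my'] (min_width=22, slack=1)
Line 2: ['problem', 'six', 'dog', 'if', 'data'] (min_width=23, slack=0)
Line 3: ['calendar', 'I', 'slow', 'ant'] (min_width=19, slack=4)
Line 4: ['orchestra', 'lightbulb', 'bus'] (min_width=23, slack=0)
Line 5: ['morning', 'white', 'sand'] (min_width=18, slack=5)
Line 6: ['kitchen', 'laboratory'] (min_width=18, slack=5)
Total lines: 6

Answer: 6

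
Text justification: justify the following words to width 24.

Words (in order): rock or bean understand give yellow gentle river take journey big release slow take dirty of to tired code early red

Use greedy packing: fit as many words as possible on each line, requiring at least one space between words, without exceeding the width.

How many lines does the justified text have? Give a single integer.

Line 1: ['rock', 'or', 'bean', 'understand'] (min_width=23, slack=1)
Line 2: ['give', 'yellow', 'gentle', 'river'] (min_width=24, slack=0)
Line 3: ['take', 'journey', 'big', 'release'] (min_width=24, slack=0)
Line 4: ['slow', 'take', 'dirty', 'of', 'to'] (min_width=21, slack=3)
Line 5: ['tired', 'code', 'early', 'red'] (min_width=20, slack=4)
Total lines: 5

Answer: 5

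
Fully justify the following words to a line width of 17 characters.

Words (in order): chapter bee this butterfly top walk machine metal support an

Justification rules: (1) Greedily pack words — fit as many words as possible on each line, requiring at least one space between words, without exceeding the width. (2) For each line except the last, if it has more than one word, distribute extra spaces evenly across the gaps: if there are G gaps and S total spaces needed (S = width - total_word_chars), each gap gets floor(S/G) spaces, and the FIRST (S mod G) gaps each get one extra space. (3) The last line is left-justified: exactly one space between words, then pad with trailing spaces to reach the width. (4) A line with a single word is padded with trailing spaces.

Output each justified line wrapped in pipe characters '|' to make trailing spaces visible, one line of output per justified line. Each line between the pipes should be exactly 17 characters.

Line 1: ['chapter', 'bee', 'this'] (min_width=16, slack=1)
Line 2: ['butterfly', 'top'] (min_width=13, slack=4)
Line 3: ['walk', 'machine'] (min_width=12, slack=5)
Line 4: ['metal', 'support', 'an'] (min_width=16, slack=1)

Answer: |chapter  bee this|
|butterfly     top|
|walk      machine|
|metal support an |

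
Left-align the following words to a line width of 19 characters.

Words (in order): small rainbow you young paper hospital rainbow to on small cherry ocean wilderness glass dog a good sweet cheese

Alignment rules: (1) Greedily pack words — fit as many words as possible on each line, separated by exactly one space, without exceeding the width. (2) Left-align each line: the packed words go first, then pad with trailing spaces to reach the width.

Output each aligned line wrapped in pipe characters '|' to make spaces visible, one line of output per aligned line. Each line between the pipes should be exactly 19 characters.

Answer: |small rainbow you  |
|young paper        |
|hospital rainbow to|
|on small cherry    |
|ocean wilderness   |
|glass dog a good   |
|sweet cheese       |

Derivation:
Line 1: ['small', 'rainbow', 'you'] (min_width=17, slack=2)
Line 2: ['young', 'paper'] (min_width=11, slack=8)
Line 3: ['hospital', 'rainbow', 'to'] (min_width=19, slack=0)
Line 4: ['on', 'small', 'cherry'] (min_width=15, slack=4)
Line 5: ['ocean', 'wilderness'] (min_width=16, slack=3)
Line 6: ['glass', 'dog', 'a', 'good'] (min_width=16, slack=3)
Line 7: ['sweet', 'cheese'] (min_width=12, slack=7)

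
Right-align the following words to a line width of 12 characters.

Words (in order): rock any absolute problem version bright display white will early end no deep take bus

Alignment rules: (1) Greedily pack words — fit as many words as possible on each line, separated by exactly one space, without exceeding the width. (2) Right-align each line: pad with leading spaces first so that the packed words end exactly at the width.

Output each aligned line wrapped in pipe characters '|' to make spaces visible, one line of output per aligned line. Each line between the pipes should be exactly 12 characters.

Answer: |    rock any|
|    absolute|
|     problem|
|     version|
|      bright|
|     display|
|  white will|
|early end no|
|   deep take|
|         bus|

Derivation:
Line 1: ['rock', 'any'] (min_width=8, slack=4)
Line 2: ['absolute'] (min_width=8, slack=4)
Line 3: ['problem'] (min_width=7, slack=5)
Line 4: ['version'] (min_width=7, slack=5)
Line 5: ['bright'] (min_width=6, slack=6)
Line 6: ['display'] (min_width=7, slack=5)
Line 7: ['white', 'will'] (min_width=10, slack=2)
Line 8: ['early', 'end', 'no'] (min_width=12, slack=0)
Line 9: ['deep', 'take'] (min_width=9, slack=3)
Line 10: ['bus'] (min_width=3, slack=9)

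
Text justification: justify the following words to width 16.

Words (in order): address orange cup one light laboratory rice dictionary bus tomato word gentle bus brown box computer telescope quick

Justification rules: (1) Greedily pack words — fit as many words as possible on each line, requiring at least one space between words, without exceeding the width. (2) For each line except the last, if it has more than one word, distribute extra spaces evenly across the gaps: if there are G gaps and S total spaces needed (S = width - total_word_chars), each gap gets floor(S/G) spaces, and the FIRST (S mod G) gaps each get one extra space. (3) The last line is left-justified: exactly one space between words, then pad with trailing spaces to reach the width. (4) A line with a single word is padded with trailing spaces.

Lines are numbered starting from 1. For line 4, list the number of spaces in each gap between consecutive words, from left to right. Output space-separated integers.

Answer: 3

Derivation:
Line 1: ['address', 'orange'] (min_width=14, slack=2)
Line 2: ['cup', 'one', 'light'] (min_width=13, slack=3)
Line 3: ['laboratory', 'rice'] (min_width=15, slack=1)
Line 4: ['dictionary', 'bus'] (min_width=14, slack=2)
Line 5: ['tomato', 'word'] (min_width=11, slack=5)
Line 6: ['gentle', 'bus', 'brown'] (min_width=16, slack=0)
Line 7: ['box', 'computer'] (min_width=12, slack=4)
Line 8: ['telescope', 'quick'] (min_width=15, slack=1)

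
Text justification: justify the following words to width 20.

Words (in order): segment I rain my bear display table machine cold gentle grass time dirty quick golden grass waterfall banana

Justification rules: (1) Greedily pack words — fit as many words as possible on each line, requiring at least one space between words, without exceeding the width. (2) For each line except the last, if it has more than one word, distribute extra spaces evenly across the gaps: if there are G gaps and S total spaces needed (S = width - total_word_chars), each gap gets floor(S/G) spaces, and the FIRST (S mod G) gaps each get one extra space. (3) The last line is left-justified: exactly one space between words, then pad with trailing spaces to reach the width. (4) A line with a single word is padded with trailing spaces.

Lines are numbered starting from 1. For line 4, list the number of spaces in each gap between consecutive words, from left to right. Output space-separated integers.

Line 1: ['segment', 'I', 'rain', 'my'] (min_width=17, slack=3)
Line 2: ['bear', 'display', 'table'] (min_width=18, slack=2)
Line 3: ['machine', 'cold', 'gentle'] (min_width=19, slack=1)
Line 4: ['grass', 'time', 'dirty'] (min_width=16, slack=4)
Line 5: ['quick', 'golden', 'grass'] (min_width=18, slack=2)
Line 6: ['waterfall', 'banana'] (min_width=16, slack=4)

Answer: 3 3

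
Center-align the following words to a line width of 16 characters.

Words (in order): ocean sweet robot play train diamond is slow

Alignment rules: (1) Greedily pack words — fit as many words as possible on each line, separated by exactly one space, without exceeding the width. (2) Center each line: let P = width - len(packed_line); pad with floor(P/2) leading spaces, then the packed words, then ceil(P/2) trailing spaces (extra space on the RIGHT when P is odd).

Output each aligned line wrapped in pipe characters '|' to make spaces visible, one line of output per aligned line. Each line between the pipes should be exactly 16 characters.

Line 1: ['ocean', 'sweet'] (min_width=11, slack=5)
Line 2: ['robot', 'play', 'train'] (min_width=16, slack=0)
Line 3: ['diamond', 'is', 'slow'] (min_width=15, slack=1)

Answer: |  ocean sweet   |
|robot play train|
|diamond is slow |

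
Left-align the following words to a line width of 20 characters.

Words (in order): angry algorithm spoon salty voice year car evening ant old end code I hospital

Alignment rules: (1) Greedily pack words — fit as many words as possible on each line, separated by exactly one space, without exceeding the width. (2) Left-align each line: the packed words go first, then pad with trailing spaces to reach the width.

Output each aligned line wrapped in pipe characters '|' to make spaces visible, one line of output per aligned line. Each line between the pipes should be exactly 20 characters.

Answer: |angry algorithm     |
|spoon salty voice   |
|year car evening ant|
|old end code I      |
|hospital            |

Derivation:
Line 1: ['angry', 'algorithm'] (min_width=15, slack=5)
Line 2: ['spoon', 'salty', 'voice'] (min_width=17, slack=3)
Line 3: ['year', 'car', 'evening', 'ant'] (min_width=20, slack=0)
Line 4: ['old', 'end', 'code', 'I'] (min_width=14, slack=6)
Line 5: ['hospital'] (min_width=8, slack=12)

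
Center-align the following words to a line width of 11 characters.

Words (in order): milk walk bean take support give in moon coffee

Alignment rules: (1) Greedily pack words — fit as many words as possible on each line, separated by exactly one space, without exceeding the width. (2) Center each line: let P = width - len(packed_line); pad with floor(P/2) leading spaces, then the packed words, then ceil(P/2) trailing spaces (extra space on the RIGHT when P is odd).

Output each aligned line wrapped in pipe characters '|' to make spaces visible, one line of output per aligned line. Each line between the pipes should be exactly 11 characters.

Line 1: ['milk', 'walk'] (min_width=9, slack=2)
Line 2: ['bean', 'take'] (min_width=9, slack=2)
Line 3: ['support'] (min_width=7, slack=4)
Line 4: ['give', 'in'] (min_width=7, slack=4)
Line 5: ['moon', 'coffee'] (min_width=11, slack=0)

Answer: | milk walk |
| bean take |
|  support  |
|  give in  |
|moon coffee|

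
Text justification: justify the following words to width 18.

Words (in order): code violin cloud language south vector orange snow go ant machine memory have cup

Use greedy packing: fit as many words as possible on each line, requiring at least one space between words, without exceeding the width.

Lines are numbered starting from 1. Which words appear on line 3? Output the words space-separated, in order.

Answer: vector orange snow

Derivation:
Line 1: ['code', 'violin', 'cloud'] (min_width=17, slack=1)
Line 2: ['language', 'south'] (min_width=14, slack=4)
Line 3: ['vector', 'orange', 'snow'] (min_width=18, slack=0)
Line 4: ['go', 'ant', 'machine'] (min_width=14, slack=4)
Line 5: ['memory', 'have', 'cup'] (min_width=15, slack=3)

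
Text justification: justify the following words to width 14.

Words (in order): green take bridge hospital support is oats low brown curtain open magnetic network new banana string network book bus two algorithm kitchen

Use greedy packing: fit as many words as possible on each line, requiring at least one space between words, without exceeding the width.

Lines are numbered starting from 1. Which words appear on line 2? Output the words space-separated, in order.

Answer: bridge

Derivation:
Line 1: ['green', 'take'] (min_width=10, slack=4)
Line 2: ['bridge'] (min_width=6, slack=8)
Line 3: ['hospital'] (min_width=8, slack=6)
Line 4: ['support', 'is'] (min_width=10, slack=4)
Line 5: ['oats', 'low', 'brown'] (min_width=14, slack=0)
Line 6: ['curtain', 'open'] (min_width=12, slack=2)
Line 7: ['magnetic'] (min_width=8, slack=6)
Line 8: ['network', 'new'] (min_width=11, slack=3)
Line 9: ['banana', 'string'] (min_width=13, slack=1)
Line 10: ['network', 'book'] (min_width=12, slack=2)
Line 11: ['bus', 'two'] (min_width=7, slack=7)
Line 12: ['algorithm'] (min_width=9, slack=5)
Line 13: ['kitchen'] (min_width=7, slack=7)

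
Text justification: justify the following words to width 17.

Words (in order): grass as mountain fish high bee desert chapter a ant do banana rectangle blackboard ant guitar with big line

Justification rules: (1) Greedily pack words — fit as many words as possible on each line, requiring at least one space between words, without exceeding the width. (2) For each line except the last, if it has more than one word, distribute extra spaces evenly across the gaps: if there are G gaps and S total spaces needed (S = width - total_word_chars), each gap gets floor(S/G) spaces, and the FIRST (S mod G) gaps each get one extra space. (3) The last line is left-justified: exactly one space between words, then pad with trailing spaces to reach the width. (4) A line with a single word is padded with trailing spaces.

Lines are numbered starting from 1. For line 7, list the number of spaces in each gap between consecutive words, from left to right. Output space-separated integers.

Line 1: ['grass', 'as', 'mountain'] (min_width=17, slack=0)
Line 2: ['fish', 'high', 'bee'] (min_width=13, slack=4)
Line 3: ['desert', 'chapter', 'a'] (min_width=16, slack=1)
Line 4: ['ant', 'do', 'banana'] (min_width=13, slack=4)
Line 5: ['rectangle'] (min_width=9, slack=8)
Line 6: ['blackboard', 'ant'] (min_width=14, slack=3)
Line 7: ['guitar', 'with', 'big'] (min_width=15, slack=2)
Line 8: ['line'] (min_width=4, slack=13)

Answer: 2 2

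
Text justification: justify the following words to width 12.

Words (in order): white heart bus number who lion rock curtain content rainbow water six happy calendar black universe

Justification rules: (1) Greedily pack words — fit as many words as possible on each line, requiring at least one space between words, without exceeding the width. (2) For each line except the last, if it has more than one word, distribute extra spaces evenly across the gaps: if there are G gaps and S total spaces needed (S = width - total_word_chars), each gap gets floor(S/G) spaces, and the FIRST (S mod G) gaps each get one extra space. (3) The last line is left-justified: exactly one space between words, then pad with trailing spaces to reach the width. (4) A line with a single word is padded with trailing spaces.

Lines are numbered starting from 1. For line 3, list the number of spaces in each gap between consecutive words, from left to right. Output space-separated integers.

Answer: 5

Derivation:
Line 1: ['white', 'heart'] (min_width=11, slack=1)
Line 2: ['bus', 'number'] (min_width=10, slack=2)
Line 3: ['who', 'lion'] (min_width=8, slack=4)
Line 4: ['rock', 'curtain'] (min_width=12, slack=0)
Line 5: ['content'] (min_width=7, slack=5)
Line 6: ['rainbow'] (min_width=7, slack=5)
Line 7: ['water', 'six'] (min_width=9, slack=3)
Line 8: ['happy'] (min_width=5, slack=7)
Line 9: ['calendar'] (min_width=8, slack=4)
Line 10: ['black'] (min_width=5, slack=7)
Line 11: ['universe'] (min_width=8, slack=4)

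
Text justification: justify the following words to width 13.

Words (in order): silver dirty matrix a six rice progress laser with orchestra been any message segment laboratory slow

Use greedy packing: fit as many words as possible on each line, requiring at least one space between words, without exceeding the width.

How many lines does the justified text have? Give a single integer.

Answer: 10

Derivation:
Line 1: ['silver', 'dirty'] (min_width=12, slack=1)
Line 2: ['matrix', 'a', 'six'] (min_width=12, slack=1)
Line 3: ['rice', 'progress'] (min_width=13, slack=0)
Line 4: ['laser', 'with'] (min_width=10, slack=3)
Line 5: ['orchestra'] (min_width=9, slack=4)
Line 6: ['been', 'any'] (min_width=8, slack=5)
Line 7: ['message'] (min_width=7, slack=6)
Line 8: ['segment'] (min_width=7, slack=6)
Line 9: ['laboratory'] (min_width=10, slack=3)
Line 10: ['slow'] (min_width=4, slack=9)
Total lines: 10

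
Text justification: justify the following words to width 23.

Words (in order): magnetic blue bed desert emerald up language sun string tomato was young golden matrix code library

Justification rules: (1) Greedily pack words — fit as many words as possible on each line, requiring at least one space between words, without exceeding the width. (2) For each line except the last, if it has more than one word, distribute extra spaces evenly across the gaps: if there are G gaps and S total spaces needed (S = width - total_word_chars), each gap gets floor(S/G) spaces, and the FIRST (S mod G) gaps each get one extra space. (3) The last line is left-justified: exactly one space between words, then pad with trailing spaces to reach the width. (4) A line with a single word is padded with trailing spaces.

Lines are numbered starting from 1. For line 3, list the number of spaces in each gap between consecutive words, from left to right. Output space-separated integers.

Line 1: ['magnetic', 'blue', 'bed'] (min_width=17, slack=6)
Line 2: ['desert', 'emerald', 'up'] (min_width=17, slack=6)
Line 3: ['language', 'sun', 'string'] (min_width=19, slack=4)
Line 4: ['tomato', 'was', 'young', 'golden'] (min_width=23, slack=0)
Line 5: ['matrix', 'code', 'library'] (min_width=19, slack=4)

Answer: 3 3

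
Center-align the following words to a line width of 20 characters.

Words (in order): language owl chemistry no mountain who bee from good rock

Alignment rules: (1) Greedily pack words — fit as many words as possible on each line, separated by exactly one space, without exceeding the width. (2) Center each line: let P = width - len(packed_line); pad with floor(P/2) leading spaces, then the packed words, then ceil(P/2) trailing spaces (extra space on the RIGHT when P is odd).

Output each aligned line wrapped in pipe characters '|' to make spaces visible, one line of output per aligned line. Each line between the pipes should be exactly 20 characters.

Answer: |    language owl    |
|    chemistry no    |
|  mountain who bee  |
|   from good rock   |

Derivation:
Line 1: ['language', 'owl'] (min_width=12, slack=8)
Line 2: ['chemistry', 'no'] (min_width=12, slack=8)
Line 3: ['mountain', 'who', 'bee'] (min_width=16, slack=4)
Line 4: ['from', 'good', 'rock'] (min_width=14, slack=6)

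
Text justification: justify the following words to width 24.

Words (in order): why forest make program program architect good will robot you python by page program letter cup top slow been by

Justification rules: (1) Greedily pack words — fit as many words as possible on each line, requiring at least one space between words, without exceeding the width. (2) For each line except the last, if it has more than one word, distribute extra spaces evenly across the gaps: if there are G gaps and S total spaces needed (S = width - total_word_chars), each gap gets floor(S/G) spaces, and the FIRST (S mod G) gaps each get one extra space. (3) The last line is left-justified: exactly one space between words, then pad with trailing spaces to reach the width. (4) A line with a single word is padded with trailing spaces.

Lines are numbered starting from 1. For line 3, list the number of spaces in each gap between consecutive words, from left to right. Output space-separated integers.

Line 1: ['why', 'forest', 'make', 'program'] (min_width=23, slack=1)
Line 2: ['program', 'architect', 'good'] (min_width=22, slack=2)
Line 3: ['will', 'robot', 'you', 'python', 'by'] (min_width=24, slack=0)
Line 4: ['page', 'program', 'letter', 'cup'] (min_width=23, slack=1)
Line 5: ['top', 'slow', 'been', 'by'] (min_width=16, slack=8)

Answer: 1 1 1 1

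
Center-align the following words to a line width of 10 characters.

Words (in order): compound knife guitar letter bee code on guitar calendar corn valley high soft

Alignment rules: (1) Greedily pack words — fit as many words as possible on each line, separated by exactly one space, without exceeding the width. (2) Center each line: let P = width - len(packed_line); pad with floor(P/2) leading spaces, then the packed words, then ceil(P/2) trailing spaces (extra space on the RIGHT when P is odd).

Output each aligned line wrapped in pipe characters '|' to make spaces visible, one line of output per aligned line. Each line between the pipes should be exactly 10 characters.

Answer: | compound |
|  knife   |
|  guitar  |
|letter bee|
| code on  |
|  guitar  |
| calendar |
|   corn   |
|  valley  |
|high soft |

Derivation:
Line 1: ['compound'] (min_width=8, slack=2)
Line 2: ['knife'] (min_width=5, slack=5)
Line 3: ['guitar'] (min_width=6, slack=4)
Line 4: ['letter', 'bee'] (min_width=10, slack=0)
Line 5: ['code', 'on'] (min_width=7, slack=3)
Line 6: ['guitar'] (min_width=6, slack=4)
Line 7: ['calendar'] (min_width=8, slack=2)
Line 8: ['corn'] (min_width=4, slack=6)
Line 9: ['valley'] (min_width=6, slack=4)
Line 10: ['high', 'soft'] (min_width=9, slack=1)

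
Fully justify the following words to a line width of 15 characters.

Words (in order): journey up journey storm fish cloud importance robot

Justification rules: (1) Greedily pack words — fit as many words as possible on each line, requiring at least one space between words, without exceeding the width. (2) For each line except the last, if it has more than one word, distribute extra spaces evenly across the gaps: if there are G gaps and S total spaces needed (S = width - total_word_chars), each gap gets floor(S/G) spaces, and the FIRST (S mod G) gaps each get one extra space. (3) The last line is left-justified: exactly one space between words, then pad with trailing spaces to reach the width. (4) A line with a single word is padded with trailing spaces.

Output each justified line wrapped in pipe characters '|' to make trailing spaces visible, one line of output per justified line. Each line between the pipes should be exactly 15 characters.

Answer: |journey      up|
|journey   storm|
|fish      cloud|
|importance     |
|robot          |

Derivation:
Line 1: ['journey', 'up'] (min_width=10, slack=5)
Line 2: ['journey', 'storm'] (min_width=13, slack=2)
Line 3: ['fish', 'cloud'] (min_width=10, slack=5)
Line 4: ['importance'] (min_width=10, slack=5)
Line 5: ['robot'] (min_width=5, slack=10)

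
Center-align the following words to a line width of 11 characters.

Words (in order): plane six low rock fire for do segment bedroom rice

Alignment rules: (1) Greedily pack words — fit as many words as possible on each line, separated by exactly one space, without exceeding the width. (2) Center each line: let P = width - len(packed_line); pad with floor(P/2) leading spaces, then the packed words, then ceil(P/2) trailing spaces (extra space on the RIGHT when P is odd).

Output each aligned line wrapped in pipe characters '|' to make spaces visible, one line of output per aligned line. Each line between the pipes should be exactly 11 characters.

Answer: | plane six |
| low rock  |
|fire for do|
|  segment  |
|  bedroom  |
|   rice    |

Derivation:
Line 1: ['plane', 'six'] (min_width=9, slack=2)
Line 2: ['low', 'rock'] (min_width=8, slack=3)
Line 3: ['fire', 'for', 'do'] (min_width=11, slack=0)
Line 4: ['segment'] (min_width=7, slack=4)
Line 5: ['bedroom'] (min_width=7, slack=4)
Line 6: ['rice'] (min_width=4, slack=7)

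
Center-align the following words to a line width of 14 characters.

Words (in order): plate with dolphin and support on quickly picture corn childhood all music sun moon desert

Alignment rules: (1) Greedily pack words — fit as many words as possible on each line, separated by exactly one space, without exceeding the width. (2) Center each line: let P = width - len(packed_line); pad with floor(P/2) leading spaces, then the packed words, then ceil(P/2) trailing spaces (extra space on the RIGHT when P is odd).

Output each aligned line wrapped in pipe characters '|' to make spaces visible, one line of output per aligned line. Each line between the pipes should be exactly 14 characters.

Answer: |  plate with  |
| dolphin and  |
|  support on  |
|   quickly    |
| picture corn |
|childhood all |
|music sun moon|
|    desert    |

Derivation:
Line 1: ['plate', 'with'] (min_width=10, slack=4)
Line 2: ['dolphin', 'and'] (min_width=11, slack=3)
Line 3: ['support', 'on'] (min_width=10, slack=4)
Line 4: ['quickly'] (min_width=7, slack=7)
Line 5: ['picture', 'corn'] (min_width=12, slack=2)
Line 6: ['childhood', 'all'] (min_width=13, slack=1)
Line 7: ['music', 'sun', 'moon'] (min_width=14, slack=0)
Line 8: ['desert'] (min_width=6, slack=8)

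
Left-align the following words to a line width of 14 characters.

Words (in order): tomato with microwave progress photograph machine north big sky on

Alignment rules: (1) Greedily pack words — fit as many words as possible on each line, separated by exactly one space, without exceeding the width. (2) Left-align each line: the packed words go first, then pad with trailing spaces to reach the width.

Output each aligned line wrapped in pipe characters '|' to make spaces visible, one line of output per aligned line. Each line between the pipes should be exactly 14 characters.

Answer: |tomato with   |
|microwave     |
|progress      |
|photograph    |
|machine north |
|big sky on    |

Derivation:
Line 1: ['tomato', 'with'] (min_width=11, slack=3)
Line 2: ['microwave'] (min_width=9, slack=5)
Line 3: ['progress'] (min_width=8, slack=6)
Line 4: ['photograph'] (min_width=10, slack=4)
Line 5: ['machine', 'north'] (min_width=13, slack=1)
Line 6: ['big', 'sky', 'on'] (min_width=10, slack=4)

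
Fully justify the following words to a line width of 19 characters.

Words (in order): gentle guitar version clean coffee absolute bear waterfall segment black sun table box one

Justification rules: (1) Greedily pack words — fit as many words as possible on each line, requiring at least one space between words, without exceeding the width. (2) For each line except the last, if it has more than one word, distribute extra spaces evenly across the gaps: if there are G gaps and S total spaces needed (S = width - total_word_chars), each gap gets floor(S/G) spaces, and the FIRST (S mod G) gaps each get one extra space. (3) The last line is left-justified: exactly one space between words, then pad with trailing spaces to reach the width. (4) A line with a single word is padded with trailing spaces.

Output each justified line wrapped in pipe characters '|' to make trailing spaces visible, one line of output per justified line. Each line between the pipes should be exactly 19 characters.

Line 1: ['gentle', 'guitar'] (min_width=13, slack=6)
Line 2: ['version', 'clean'] (min_width=13, slack=6)
Line 3: ['coffee', 'absolute'] (min_width=15, slack=4)
Line 4: ['bear', 'waterfall'] (min_width=14, slack=5)
Line 5: ['segment', 'black', 'sun'] (min_width=17, slack=2)
Line 6: ['table', 'box', 'one'] (min_width=13, slack=6)

Answer: |gentle       guitar|
|version       clean|
|coffee     absolute|
|bear      waterfall|
|segment  black  sun|
|table box one      |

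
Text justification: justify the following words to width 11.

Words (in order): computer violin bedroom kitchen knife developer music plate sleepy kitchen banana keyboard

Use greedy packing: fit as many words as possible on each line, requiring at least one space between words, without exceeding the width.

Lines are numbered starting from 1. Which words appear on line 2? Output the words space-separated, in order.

Answer: violin

Derivation:
Line 1: ['computer'] (min_width=8, slack=3)
Line 2: ['violin'] (min_width=6, slack=5)
Line 3: ['bedroom'] (min_width=7, slack=4)
Line 4: ['kitchen'] (min_width=7, slack=4)
Line 5: ['knife'] (min_width=5, slack=6)
Line 6: ['developer'] (min_width=9, slack=2)
Line 7: ['music', 'plate'] (min_width=11, slack=0)
Line 8: ['sleepy'] (min_width=6, slack=5)
Line 9: ['kitchen'] (min_width=7, slack=4)
Line 10: ['banana'] (min_width=6, slack=5)
Line 11: ['keyboard'] (min_width=8, slack=3)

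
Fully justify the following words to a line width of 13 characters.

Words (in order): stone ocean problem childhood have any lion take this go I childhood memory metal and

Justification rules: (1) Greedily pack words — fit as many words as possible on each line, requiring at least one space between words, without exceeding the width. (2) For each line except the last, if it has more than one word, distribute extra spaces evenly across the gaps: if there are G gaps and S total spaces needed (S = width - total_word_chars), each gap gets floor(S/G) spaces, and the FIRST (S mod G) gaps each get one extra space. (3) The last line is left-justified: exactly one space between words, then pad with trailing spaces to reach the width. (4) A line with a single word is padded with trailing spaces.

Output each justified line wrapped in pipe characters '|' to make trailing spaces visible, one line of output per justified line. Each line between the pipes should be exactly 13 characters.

Answer: |stone   ocean|
|problem      |
|childhood    |
|have any lion|
|take  this go|
|I   childhood|
|memory  metal|
|and          |

Derivation:
Line 1: ['stone', 'ocean'] (min_width=11, slack=2)
Line 2: ['problem'] (min_width=7, slack=6)
Line 3: ['childhood'] (min_width=9, slack=4)
Line 4: ['have', 'any', 'lion'] (min_width=13, slack=0)
Line 5: ['take', 'this', 'go'] (min_width=12, slack=1)
Line 6: ['I', 'childhood'] (min_width=11, slack=2)
Line 7: ['memory', 'metal'] (min_width=12, slack=1)
Line 8: ['and'] (min_width=3, slack=10)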